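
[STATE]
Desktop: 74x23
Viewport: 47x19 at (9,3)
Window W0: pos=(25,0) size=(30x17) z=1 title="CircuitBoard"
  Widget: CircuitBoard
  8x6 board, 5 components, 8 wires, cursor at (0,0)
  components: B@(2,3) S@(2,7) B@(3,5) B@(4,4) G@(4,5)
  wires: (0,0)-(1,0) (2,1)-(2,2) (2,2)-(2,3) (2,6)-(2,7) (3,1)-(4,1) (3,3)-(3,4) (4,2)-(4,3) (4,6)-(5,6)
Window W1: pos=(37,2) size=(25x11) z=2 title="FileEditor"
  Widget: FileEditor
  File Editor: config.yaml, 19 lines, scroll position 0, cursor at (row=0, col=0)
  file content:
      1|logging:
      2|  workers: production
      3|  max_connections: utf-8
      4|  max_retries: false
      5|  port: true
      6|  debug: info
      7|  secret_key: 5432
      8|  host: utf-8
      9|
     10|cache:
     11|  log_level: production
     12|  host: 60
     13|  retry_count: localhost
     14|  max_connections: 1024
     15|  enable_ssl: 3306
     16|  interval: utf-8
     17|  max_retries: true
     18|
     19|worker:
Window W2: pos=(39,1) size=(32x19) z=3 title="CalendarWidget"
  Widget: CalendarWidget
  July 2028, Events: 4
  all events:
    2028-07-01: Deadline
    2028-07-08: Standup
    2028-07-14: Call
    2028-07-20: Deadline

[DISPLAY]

                ┃   0 1 2 3 ┃ ┠────────────────
                ┃0  [.]     ┠─┃          July 2
                ┃    │      ┃█┃Mo Tu We Th Fr S
                ┃1   ·      ┃ ┃                
                ┃           ┃ ┃ 3  4  5  6  7  
                ┃2       · ─┃ ┃10 11 12 13 14* 
                ┃           ┃ ┃17 18 19 20* 21 
                ┃3       ·  ┃ ┃24 25 26 27 28 2
                ┃        │  ┃ ┃31              
                ┃4       ·  ┗━┃                
                ┃             ┃                
                ┃5            ┃                
                ┃Cursor: (0,0)┃                
                ┗━━━━━━━━━━━━━┃                
                              ┃                
                              ┃                
                              ┗━━━━━━━━━━━━━━━━
                                               
                                               


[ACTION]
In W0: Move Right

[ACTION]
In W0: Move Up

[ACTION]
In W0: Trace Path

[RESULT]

                ┃   0 1 2 3 ┃ ┠────────────────
                ┃0   ·  [.] ┠─┃          July 2
                ┃    │      ┃█┃Mo Tu We Th Fr S
                ┃1   ·      ┃ ┃                
                ┃           ┃ ┃ 3  4  5  6  7  
                ┃2       · ─┃ ┃10 11 12 13 14* 
                ┃           ┃ ┃17 18 19 20* 21 
                ┃3       ·  ┃ ┃24 25 26 27 28 2
                ┃        │  ┃ ┃31              
                ┃4       ·  ┗━┃                
                ┃             ┃                
                ┃5            ┃                
                ┃Cursor: (0,1)┃                
                ┗━━━━━━━━━━━━━┃                
                              ┃                
                              ┃                
                              ┗━━━━━━━━━━━━━━━━
                                               
                                               


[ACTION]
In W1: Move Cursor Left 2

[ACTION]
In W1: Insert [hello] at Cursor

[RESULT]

                ┃   0 1 2 3 ┃ ┠────────────────
                ┃0   ·  [.] ┠─┃          July 2
                ┃    │      ┃h┃Mo Tu We Th Fr S
                ┃1   ·      ┃ ┃                
                ┃           ┃ ┃ 3  4  5  6  7  
                ┃2       · ─┃ ┃10 11 12 13 14* 
                ┃           ┃ ┃17 18 19 20* 21 
                ┃3       ·  ┃ ┃24 25 26 27 28 2
                ┃        │  ┃ ┃31              
                ┃4       ·  ┗━┃                
                ┃             ┃                
                ┃5            ┃                
                ┃Cursor: (0,1)┃                
                ┗━━━━━━━━━━━━━┃                
                              ┃                
                              ┃                
                              ┗━━━━━━━━━━━━━━━━
                                               
                                               


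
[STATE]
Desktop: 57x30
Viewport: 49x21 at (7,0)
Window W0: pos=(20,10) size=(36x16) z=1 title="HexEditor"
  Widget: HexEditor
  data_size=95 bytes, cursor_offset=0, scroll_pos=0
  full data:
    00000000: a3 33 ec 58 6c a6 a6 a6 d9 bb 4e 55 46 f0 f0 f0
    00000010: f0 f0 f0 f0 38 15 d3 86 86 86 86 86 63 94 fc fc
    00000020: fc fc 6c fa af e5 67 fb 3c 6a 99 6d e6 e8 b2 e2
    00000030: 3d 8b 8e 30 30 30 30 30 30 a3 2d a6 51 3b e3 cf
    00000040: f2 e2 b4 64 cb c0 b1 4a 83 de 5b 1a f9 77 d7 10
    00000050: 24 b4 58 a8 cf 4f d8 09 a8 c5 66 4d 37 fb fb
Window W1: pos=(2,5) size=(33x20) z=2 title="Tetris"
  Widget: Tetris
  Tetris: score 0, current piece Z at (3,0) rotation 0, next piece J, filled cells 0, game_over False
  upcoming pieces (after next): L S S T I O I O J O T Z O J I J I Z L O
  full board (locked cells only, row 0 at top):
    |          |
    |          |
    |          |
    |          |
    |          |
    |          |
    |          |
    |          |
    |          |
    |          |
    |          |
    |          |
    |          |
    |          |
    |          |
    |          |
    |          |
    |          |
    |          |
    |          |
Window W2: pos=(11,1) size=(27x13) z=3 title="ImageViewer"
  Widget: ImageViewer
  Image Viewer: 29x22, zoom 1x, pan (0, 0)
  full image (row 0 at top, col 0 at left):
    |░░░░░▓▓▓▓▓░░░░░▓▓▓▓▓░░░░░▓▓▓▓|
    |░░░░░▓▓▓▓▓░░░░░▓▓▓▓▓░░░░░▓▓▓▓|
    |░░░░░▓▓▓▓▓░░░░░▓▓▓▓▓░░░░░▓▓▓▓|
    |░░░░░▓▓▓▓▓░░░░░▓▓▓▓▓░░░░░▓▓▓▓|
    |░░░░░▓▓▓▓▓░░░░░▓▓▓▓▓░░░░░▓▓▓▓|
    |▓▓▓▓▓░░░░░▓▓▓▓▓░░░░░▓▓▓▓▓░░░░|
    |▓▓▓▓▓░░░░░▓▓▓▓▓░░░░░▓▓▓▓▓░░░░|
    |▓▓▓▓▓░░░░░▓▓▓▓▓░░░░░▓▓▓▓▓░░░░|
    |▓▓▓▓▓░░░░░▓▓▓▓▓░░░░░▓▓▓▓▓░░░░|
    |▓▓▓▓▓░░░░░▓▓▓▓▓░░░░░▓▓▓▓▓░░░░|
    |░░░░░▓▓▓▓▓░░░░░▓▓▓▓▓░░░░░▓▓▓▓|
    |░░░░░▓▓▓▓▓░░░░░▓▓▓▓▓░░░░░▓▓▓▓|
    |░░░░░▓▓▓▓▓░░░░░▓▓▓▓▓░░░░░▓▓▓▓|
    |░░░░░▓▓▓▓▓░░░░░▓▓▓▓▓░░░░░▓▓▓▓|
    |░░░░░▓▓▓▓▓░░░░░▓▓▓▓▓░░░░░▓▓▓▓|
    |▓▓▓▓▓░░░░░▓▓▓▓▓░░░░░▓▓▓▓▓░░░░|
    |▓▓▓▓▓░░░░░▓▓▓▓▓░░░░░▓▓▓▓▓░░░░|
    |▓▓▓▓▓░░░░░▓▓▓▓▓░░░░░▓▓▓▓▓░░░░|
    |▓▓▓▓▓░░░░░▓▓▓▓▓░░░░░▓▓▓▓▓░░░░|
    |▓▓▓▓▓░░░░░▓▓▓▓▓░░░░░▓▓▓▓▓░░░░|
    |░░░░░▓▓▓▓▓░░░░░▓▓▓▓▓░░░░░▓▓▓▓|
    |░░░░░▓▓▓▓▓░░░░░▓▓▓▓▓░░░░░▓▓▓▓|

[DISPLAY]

                                                 
    ┏━━━━━━━━━━━━━━━━━━━━━━━━━┓                  
    ┃ ImageViewer             ┃                  
    ┠─────────────────────────┨                  
    ┃░░░░░▓▓▓▓▓░░░░░▓▓▓▓▓░░░░░┃                  
━━━━┃░░░░░▓▓▓▓▓░░░░░▓▓▓▓▓░░░░░┃                  
ris ┃░░░░░▓▓▓▓▓░░░░░▓▓▓▓▓░░░░░┃                  
────┃░░░░░▓▓▓▓▓░░░░░▓▓▓▓▓░░░░░┃                  
    ┃░░░░░▓▓▓▓▓░░░░░▓▓▓▓▓░░░░░┃                  
    ┃▓▓▓▓▓░░░░░▓▓▓▓▓░░░░░▓▓▓▓▓┃                  
    ┃▓▓▓▓▓░░░░░▓▓▓▓▓░░░░░▓▓▓▓▓┃━━━━━━━━━━━━━━━━━┓
    ┃▓▓▓▓▓░░░░░▓▓▓▓▓░░░░░▓▓▓▓▓┃                 ┃
    ┃▓▓▓▓▓░░░░░▓▓▓▓▓░░░░░▓▓▓▓▓┃─────────────────┨
    ┗━━━━━━━━━━━━━━━━━━━━━━━━━┛c 58 6c a6 a6 a6 ┃
      │Score:              ┃0 f0 f0 38 15 d3 86 ┃
      │0                   ┃c 6c fa af e5 67 fb ┃
      │                    ┃b 8e 30 30 30 30 30 ┃
      │                    ┃2 b4 64 cb c0 b1 4a ┃
      │                    ┃4 58 a8 cf 4f d8 09 ┃
      │                    ┃                    ┃
      │                    ┃                    ┃


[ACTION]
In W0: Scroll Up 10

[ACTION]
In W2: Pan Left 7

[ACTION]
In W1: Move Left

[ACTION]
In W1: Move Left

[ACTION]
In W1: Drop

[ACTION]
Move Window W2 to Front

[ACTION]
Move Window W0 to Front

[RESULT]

                                                 
    ┏━━━━━━━━━━━━━━━━━━━━━━━━━┓                  
    ┃ ImageViewer             ┃                  
    ┠─────────────────────────┨                  
    ┃░░░░░▓▓▓▓▓░░░░░▓▓▓▓▓░░░░░┃                  
━━━━┃░░░░░▓▓▓▓▓░░░░░▓▓▓▓▓░░░░░┃                  
ris ┃░░░░░▓▓▓▓▓░░░░░▓▓▓▓▓░░░░░┃                  
────┃░░░░░▓▓▓▓▓░░░░░▓▓▓▓▓░░░░░┃                  
    ┃░░░░░▓▓▓▓▓░░░░░▓▓▓▓▓░░░░░┃                  
    ┃▓▓▓▓▓░░░░░▓▓▓▓▓░░░░░▓▓▓▓▓┃                  
    ┃▓▓▓▓▓░░░┏━━━━━━━━━━━━━━━━━━━━━━━━━━━━━━━━━━┓
    ┃▓▓▓▓▓░░░┃ HexEditor                        ┃
    ┃▓▓▓▓▓░░░┠──────────────────────────────────┨
    ┗━━━━━━━━┃00000000  A3 33 ec 58 6c a6 a6 a6 ┃
      │Score:┃00000010  f0 f0 f0 f0 38 15 d3 86 ┃
      │0     ┃00000020  fc fc 6c fa af e5 67 fb ┃
      │      ┃00000030  3d 8b 8e 30 30 30 30 30 ┃
      │      ┃00000040  f2 e2 b4 64 cb c0 b1 4a ┃
      │      ┃00000050  24 b4 58 a8 cf 4f d8 09 ┃
      │      ┃                                  ┃
      │      ┃                                  ┃


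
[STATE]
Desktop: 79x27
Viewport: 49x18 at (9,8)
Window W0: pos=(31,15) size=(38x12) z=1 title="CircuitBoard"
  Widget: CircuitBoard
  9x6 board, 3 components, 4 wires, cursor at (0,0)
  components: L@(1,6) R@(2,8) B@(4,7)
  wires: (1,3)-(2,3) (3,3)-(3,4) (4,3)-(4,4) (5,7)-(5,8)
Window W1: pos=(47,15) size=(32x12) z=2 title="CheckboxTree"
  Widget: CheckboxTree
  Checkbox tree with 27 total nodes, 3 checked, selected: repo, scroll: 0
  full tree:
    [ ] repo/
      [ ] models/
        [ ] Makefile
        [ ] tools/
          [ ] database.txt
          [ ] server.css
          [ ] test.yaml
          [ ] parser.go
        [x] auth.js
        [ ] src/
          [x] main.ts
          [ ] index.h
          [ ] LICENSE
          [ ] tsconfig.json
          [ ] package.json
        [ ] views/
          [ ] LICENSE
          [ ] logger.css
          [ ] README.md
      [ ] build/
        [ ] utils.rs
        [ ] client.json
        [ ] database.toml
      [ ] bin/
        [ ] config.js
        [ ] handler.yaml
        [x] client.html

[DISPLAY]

                                                 
                                                 
                                                 
                                                 
                                                 
                                                 
                                                 
                      ┏━━━━━━━━━━━━━━━┏━━━━━━━━━━
                      ┃ CircuitBoard  ┃ CheckboxT
                      ┠───────────────┠──────────
                      ┃   0 1 2 3 4 5 ┃>[-] repo/
                      ┃0  [.]         ┃   [-] mod
                      ┃               ┃     [ ] M
                      ┃1              ┃     [ ] t
                      ┃               ┃       [ ]
                      ┃2              ┃       [ ]
                      ┃               ┃       [ ]
                      ┃3              ┃       [ ]


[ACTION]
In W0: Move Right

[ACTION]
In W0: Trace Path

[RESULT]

                                                 
                                                 
                                                 
                                                 
                                                 
                                                 
                                                 
                      ┏━━━━━━━━━━━━━━━┏━━━━━━━━━━
                      ┃ CircuitBoard  ┃ CheckboxT
                      ┠───────────────┠──────────
                      ┃   0 1 2 3 4 5 ┃>[-] repo/
                      ┃0      [.]     ┃   [-] mod
                      ┃               ┃     [ ] M
                      ┃1              ┃     [ ] t
                      ┃               ┃       [ ]
                      ┃2              ┃       [ ]
                      ┃               ┃       [ ]
                      ┃3              ┃       [ ]


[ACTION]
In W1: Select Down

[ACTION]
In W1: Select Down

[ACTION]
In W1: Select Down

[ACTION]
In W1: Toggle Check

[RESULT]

                                                 
                                                 
                                                 
                                                 
                                                 
                                                 
                                                 
                      ┏━━━━━━━━━━━━━━━┏━━━━━━━━━━
                      ┃ CircuitBoard  ┃ CheckboxT
                      ┠───────────────┠──────────
                      ┃   0 1 2 3 4 5 ┃ [-] repo/
                      ┃0      [.]     ┃   [-] mod
                      ┃               ┃     [ ] M
                      ┃1              ┃>    [x] t
                      ┃               ┃       [x]
                      ┃2              ┃       [x]
                      ┃               ┃       [x]
                      ┃3              ┃       [x]


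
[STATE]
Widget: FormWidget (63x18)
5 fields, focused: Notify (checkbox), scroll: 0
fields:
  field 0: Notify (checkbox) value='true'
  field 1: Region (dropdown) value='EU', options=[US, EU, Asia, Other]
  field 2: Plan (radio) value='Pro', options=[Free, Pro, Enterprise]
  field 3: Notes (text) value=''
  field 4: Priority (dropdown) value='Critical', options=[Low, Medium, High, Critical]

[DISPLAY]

> Notify:     [x]                                              
  Region:     [EU                                            ▼]
  Plan:       ( ) Free  (●) Pro  ( ) Enterprise                
  Notes:      [                                               ]
  Priority:   [Critical                                      ▼]
                                                               
                                                               
                                                               
                                                               
                                                               
                                                               
                                                               
                                                               
                                                               
                                                               
                                                               
                                                               
                                                               


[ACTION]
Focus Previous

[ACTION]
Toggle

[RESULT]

  Notify:     [x]                                              
  Region:     [EU                                            ▼]
  Plan:       ( ) Free  (●) Pro  ( ) Enterprise                
  Notes:      [                                               ]
> Priority:   [Critical                                      ▼]
                                                               
                                                               
                                                               
                                                               
                                                               
                                                               
                                                               
                                                               
                                                               
                                                               
                                                               
                                                               
                                                               


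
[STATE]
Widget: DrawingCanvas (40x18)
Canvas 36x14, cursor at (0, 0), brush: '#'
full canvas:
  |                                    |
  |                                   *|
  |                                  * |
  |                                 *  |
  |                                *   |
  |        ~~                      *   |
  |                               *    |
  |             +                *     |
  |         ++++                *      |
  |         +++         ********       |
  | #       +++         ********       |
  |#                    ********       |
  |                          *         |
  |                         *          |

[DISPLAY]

+                                       
                                   *    
                                  *     
                                 *      
                                *       
        ~~                      *       
                               *        
             +                *         
         ++++                *          
         +++         ********           
 #       +++         ********           
#                    ********           
                          *             
                         *              
                                        
                                        
                                        
                                        


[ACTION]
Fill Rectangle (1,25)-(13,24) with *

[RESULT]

+                                       
                        **         *    
                        **        *     
                        **       *      
                        **      *       
        ~~              **      *       
                        **     *        
             +          **    *         
         ++++           **   *          
         +++         ********           
 #       +++         ********           
#                    ********           
                        ***             
                        **              
                                        
                                        
                                        
                                        


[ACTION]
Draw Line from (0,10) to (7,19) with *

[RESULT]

+         *                             
           *            **         *    
            **          **        *     
              *         **       *      
               *        **      *       
        ~~      **      **      *       
                  *     **     *        
             +     *    **    *         
         ++++           **   *          
         +++         ********           
 #       +++         ********           
#                    ********           
                        ***             
                        **              
                                        
                                        
                                        
                                        


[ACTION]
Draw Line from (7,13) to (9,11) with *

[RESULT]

+         *                             
           *            **         *    
            **          **        *     
              *         **       *      
               *        **      *       
        ~~      **      **      *       
                  *     **     *        
             *     *    **    *         
         +++*           **   *          
         ++*         ********           
 #       +++         ********           
#                    ********           
                        ***             
                        **              
                                        
                                        
                                        
                                        


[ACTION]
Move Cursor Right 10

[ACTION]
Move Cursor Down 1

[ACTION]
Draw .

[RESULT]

          *                             
          .*            **         *    
            **          **        *     
              *         **       *      
               *        **      *       
        ~~      **      **      *       
                  *     **     *        
             *     *    **    *         
         +++*           **   *          
         ++*         ********           
 #       +++         ********           
#                    ********           
                        ***             
                        **              
                                        
                                        
                                        
                                        


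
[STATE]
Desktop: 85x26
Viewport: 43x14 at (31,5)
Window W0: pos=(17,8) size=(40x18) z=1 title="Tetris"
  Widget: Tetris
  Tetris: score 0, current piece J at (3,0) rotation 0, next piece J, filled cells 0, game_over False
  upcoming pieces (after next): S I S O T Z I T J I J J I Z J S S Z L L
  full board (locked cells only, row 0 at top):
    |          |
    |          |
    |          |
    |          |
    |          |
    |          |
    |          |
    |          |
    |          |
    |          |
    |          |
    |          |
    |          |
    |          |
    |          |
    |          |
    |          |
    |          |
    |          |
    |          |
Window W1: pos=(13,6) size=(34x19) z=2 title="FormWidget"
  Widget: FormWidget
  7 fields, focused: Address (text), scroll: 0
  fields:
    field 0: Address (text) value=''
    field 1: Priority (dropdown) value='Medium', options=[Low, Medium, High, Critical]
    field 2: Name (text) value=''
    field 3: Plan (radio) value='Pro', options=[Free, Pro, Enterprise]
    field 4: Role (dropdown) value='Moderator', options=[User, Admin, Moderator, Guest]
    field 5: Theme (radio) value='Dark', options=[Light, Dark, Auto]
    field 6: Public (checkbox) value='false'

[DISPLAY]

                                           
━━━━━━━━━━━━━━━┓                           
               ┃                           
───────────────┨━━━━━━━━━┓                 
              ]┃         ┃                 
dium         ▼]┃─────────┨                 
              ]┃         ┃                 
 Free  (●) Pro ┃         ┃                 
derator      ▼]┃         ┃                 
 Light  (●) Dar┃         ┃                 
               ┃         ┃                 
               ┃         ┃                 
               ┃         ┃                 
               ┃         ┃                 


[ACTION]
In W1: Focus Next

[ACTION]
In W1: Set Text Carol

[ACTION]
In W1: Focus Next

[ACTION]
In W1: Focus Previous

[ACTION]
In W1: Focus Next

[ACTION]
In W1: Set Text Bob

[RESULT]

                                           
━━━━━━━━━━━━━━━┓                           
               ┃                           
───────────────┨━━━━━━━━━┓                 
              ]┃         ┃                 
dium         ▼]┃─────────┨                 
b             ]┃         ┃                 
 Free  (●) Pro ┃         ┃                 
derator      ▼]┃         ┃                 
 Light  (●) Dar┃         ┃                 
               ┃         ┃                 
               ┃         ┃                 
               ┃         ┃                 
               ┃         ┃                 


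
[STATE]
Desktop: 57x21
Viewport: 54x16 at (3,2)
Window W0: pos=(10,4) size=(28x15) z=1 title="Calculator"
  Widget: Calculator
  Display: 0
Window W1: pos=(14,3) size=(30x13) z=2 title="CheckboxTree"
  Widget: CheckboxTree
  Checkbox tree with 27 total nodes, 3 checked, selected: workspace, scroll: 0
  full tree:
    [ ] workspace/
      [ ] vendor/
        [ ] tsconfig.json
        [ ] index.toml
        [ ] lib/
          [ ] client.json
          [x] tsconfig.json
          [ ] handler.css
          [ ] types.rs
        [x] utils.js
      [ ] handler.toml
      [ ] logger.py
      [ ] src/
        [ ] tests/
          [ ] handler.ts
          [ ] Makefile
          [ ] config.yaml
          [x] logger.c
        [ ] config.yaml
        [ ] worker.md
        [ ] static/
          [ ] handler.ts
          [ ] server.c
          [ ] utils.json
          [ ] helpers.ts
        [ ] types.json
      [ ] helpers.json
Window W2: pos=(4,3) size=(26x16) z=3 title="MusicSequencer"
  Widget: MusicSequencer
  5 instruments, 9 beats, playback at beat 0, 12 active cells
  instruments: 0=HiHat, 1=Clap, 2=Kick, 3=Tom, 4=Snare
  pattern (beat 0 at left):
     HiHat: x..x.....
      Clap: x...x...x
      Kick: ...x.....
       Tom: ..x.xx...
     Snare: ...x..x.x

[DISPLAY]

                                                      
 ┏━━━━━━━━━━━━━━━━━━━━━━━━┓━━━━━━━━━━━━━┓             
 ┃ MusicSequencer         ┃             ┃             
 ┠────────────────────────┨─────────────┨             
 ┃      ▼12345678         ┃             ┃             
 ┃ HiHat█··█·····         ┃             ┃             
 ┃  Clap█···█···█         ┃ig.json      ┃             
 ┃  Kick···█·····         ┃toml         ┃             
 ┃   Tom··█·██···         ┃             ┃             
 ┃ Snare···█··█·█         ┃nt.json      ┃             
 ┃                        ┃nfig.json    ┃             
 ┃                        ┃ler.css      ┃             
 ┃                        ┃s.rs         ┃             
 ┃                        ┃━━━━━━━━━━━━━┛             
 ┃                        ┃       ┃                   
 ┃                        ┃       ┃                   


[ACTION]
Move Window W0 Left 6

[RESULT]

                                                      
 ┏━━━━━━━━━━━━━━━━━━━━━━━━┓━━━━━━━━━━━━━┓             
 ┃ MusicSequencer         ┃             ┃             
 ┠────────────────────────┨─────────────┨             
 ┃      ▼12345678         ┃             ┃             
 ┃ HiHat█··█·····         ┃             ┃             
 ┃  Clap█···█···█         ┃ig.json      ┃             
 ┃  Kick···█·····         ┃toml         ┃             
 ┃   Tom··█·██···         ┃             ┃             
 ┃ Snare···█··█·█         ┃nt.json      ┃             
 ┃                        ┃nfig.json    ┃             
 ┃                        ┃ler.css      ┃             
 ┃                        ┃s.rs         ┃             
 ┃                        ┃━━━━━━━━━━━━━┛             
 ┃                        ┃ ┃                         
 ┃                        ┃ ┃                         


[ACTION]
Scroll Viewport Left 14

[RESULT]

                                                      
    ┏━━━━━━━━━━━━━━━━━━━━━━━━┓━━━━━━━━━━━━━┓          
    ┃ MusicSequencer         ┃             ┃          
    ┠────────────────────────┨─────────────┨          
    ┃      ▼12345678         ┃             ┃          
    ┃ HiHat█··█·····         ┃             ┃          
    ┃  Clap█···█···█         ┃ig.json      ┃          
    ┃  Kick···█·····         ┃toml         ┃          
    ┃   Tom··█·██···         ┃             ┃          
    ┃ Snare···█··█·█         ┃nt.json      ┃          
    ┃                        ┃nfig.json    ┃          
    ┃                        ┃ler.css      ┃          
    ┃                        ┃s.rs         ┃          
    ┃                        ┃━━━━━━━━━━━━━┛          
    ┃                        ┃ ┃                      
    ┃                        ┃ ┃                      


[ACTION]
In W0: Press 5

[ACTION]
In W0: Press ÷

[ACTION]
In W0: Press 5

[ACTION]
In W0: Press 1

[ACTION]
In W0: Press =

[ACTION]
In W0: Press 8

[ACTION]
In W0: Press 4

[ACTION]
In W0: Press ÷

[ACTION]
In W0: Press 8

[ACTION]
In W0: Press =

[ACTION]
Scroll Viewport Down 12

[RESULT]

    ┠────────────────────────┨─────────────┨          
    ┃      ▼12345678         ┃             ┃          
    ┃ HiHat█··█·····         ┃             ┃          
    ┃  Clap█···█···█         ┃ig.json      ┃          
    ┃  Kick···█·····         ┃toml         ┃          
    ┃   Tom··█·██···         ┃             ┃          
    ┃ Snare···█··█·█         ┃nt.json      ┃          
    ┃                        ┃nfig.json    ┃          
    ┃                        ┃ler.css      ┃          
    ┃                        ┃s.rs         ┃          
    ┃                        ┃━━━━━━━━━━━━━┛          
    ┃                        ┃ ┃                      
    ┃                        ┃ ┃                      
    ┗━━━━━━━━━━━━━━━━━━━━━━━━┛━┛                      
                                                      
                                                      


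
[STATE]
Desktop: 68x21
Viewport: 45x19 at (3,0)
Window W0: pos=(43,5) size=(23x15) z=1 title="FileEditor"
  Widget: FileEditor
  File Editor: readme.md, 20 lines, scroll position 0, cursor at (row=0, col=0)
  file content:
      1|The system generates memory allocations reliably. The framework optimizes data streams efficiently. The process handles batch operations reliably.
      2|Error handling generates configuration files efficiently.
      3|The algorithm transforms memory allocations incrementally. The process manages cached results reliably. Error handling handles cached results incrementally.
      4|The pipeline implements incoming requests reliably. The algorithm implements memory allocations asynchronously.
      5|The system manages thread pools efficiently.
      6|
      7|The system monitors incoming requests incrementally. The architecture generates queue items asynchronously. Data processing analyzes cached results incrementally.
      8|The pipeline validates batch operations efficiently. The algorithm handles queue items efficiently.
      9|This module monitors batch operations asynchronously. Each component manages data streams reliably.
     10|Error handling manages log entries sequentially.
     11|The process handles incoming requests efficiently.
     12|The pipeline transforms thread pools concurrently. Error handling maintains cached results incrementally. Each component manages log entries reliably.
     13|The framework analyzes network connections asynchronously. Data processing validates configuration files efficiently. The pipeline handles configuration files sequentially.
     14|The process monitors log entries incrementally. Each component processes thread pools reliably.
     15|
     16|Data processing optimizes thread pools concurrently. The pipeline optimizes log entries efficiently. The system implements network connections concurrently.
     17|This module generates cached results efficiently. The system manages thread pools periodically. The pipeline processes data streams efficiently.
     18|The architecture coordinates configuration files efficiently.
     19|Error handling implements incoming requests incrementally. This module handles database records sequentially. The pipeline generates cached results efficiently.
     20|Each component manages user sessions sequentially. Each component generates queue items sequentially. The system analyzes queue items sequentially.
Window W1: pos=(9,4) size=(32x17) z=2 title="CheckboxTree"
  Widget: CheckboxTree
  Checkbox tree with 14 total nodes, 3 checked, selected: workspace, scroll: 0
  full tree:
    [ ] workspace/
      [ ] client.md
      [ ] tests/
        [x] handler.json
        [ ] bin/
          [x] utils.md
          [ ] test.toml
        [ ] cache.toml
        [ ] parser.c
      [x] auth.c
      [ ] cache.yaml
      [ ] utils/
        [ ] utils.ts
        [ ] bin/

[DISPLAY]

                                             
                                             
                                             
                                             
      ┏━━━━━━━━━━━━━━━━━━━━━━━━━━━━━━┓       
      ┃ CheckboxTree                 ┃  ┏━━━━
      ┠──────────────────────────────┨  ┃ Fil
      ┃>[-] workspace/               ┃  ┠────
      ┃   [ ] client.md              ┃  ┃█he 
      ┃   [-] tests/                 ┃  ┃Erro
      ┃     [x] handler.json         ┃  ┃The 
      ┃     [-] bin/                 ┃  ┃The 
      ┃       [x] utils.md           ┃  ┃The 
      ┃       [ ] test.toml          ┃  ┃    
      ┃     [ ] cache.toml           ┃  ┃The 
      ┃     [ ] parser.c             ┃  ┃The 
      ┃   [x] auth.c                 ┃  ┃This
      ┃   [ ] cache.yaml             ┃  ┃Erro
      ┃   [ ] utils/                 ┃  ┃The 


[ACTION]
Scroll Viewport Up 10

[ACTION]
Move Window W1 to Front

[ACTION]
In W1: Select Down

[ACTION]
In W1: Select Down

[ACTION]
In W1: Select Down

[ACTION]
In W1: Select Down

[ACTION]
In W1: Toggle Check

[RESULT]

                                             
                                             
                                             
                                             
      ┏━━━━━━━━━━━━━━━━━━━━━━━━━━━━━━┓       
      ┃ CheckboxTree                 ┃  ┏━━━━
      ┠──────────────────────────────┨  ┃ Fil
      ┃ [-] workspace/               ┃  ┠────
      ┃   [ ] client.md              ┃  ┃█he 
      ┃   [-] tests/                 ┃  ┃Erro
      ┃     [x] handler.json         ┃  ┃The 
      ┃>    [x] bin/                 ┃  ┃The 
      ┃       [x] utils.md           ┃  ┃The 
      ┃       [x] test.toml          ┃  ┃    
      ┃     [ ] cache.toml           ┃  ┃The 
      ┃     [ ] parser.c             ┃  ┃The 
      ┃   [x] auth.c                 ┃  ┃This
      ┃   [ ] cache.yaml             ┃  ┃Erro
      ┃   [ ] utils/                 ┃  ┃The 


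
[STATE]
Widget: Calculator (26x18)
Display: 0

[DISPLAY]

                         0
┌───┬───┬───┬───┐         
│ 7 │ 8 │ 9 │ ÷ │         
├───┼───┼───┼───┤         
│ 4 │ 5 │ 6 │ × │         
├───┼───┼───┼───┤         
│ 1 │ 2 │ 3 │ - │         
├───┼───┼───┼───┤         
│ 0 │ . │ = │ + │         
├───┼───┼───┼───┤         
│ C │ MC│ MR│ M+│         
└───┴───┴───┴───┘         
                          
                          
                          
                          
                          
                          


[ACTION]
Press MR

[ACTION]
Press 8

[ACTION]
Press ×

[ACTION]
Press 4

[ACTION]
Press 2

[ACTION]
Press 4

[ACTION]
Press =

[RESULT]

                      3392
┌───┬───┬───┬───┐         
│ 7 │ 8 │ 9 │ ÷ │         
├───┼───┼───┼───┤         
│ 4 │ 5 │ 6 │ × │         
├───┼───┼───┼───┤         
│ 1 │ 2 │ 3 │ - │         
├───┼───┼───┼───┤         
│ 0 │ . │ = │ + │         
├───┼───┼───┼───┤         
│ C │ MC│ MR│ M+│         
└───┴───┴───┴───┘         
                          
                          
                          
                          
                          
                          


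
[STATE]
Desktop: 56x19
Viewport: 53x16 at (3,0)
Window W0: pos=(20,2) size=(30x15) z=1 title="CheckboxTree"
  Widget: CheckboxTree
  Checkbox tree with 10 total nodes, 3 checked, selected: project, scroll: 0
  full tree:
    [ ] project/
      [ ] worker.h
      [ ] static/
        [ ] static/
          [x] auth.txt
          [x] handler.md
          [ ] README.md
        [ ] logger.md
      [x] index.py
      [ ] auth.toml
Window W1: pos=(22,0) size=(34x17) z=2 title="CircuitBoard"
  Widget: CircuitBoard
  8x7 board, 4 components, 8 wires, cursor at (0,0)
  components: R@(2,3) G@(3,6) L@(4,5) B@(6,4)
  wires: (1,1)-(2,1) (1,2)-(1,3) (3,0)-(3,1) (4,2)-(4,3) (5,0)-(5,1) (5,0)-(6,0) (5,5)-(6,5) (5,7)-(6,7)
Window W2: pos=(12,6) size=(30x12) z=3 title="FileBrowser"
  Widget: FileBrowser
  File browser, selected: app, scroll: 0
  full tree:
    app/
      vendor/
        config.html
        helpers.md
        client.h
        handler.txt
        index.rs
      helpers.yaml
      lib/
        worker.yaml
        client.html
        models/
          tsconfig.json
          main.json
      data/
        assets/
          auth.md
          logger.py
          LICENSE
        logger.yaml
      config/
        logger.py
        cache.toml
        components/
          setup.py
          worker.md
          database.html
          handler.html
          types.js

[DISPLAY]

                   ┏━━━━━━━━━━━━━━━━━━━━━━━━━━━━━━━━┓
                   ┃ CircuitBoard                   ┃
                 ┏━┠────────────────────────────────┨
                 ┃ ┃   0 1 2 3 4 5 6 7              ┃
                 ┠─┃0  [.]                          ┃
                 ┃>┃                                ┃
         ┏━━━━━━━━━━━━━━━━━━━━━━━━━━━━┓             ┃
         ┃ FileBrowser                ┃             ┃
         ┠────────────────────────────┨             ┃
         ┃> [-] app/                  ┃             ┃
         ┃    [+] vendor/             ┃         G   ┃
         ┃    helpers.yaml            ┃             ┃
         ┃    [+] lib/                ┃     L       ┃
         ┃    [+] data/               ┃             ┃
         ┃    [+] config/             ┃     ·       ┃
         ┃                            ┃     │       ┃


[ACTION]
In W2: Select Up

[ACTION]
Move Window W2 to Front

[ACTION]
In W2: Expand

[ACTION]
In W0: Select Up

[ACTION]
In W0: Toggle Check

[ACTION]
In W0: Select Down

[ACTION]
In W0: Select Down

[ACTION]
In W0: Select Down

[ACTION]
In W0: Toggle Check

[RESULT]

                   ┏━━━━━━━━━━━━━━━━━━━━━━━━━━━━━━━━┓
                   ┃ CircuitBoard                   ┃
                 ┏━┠────────────────────────────────┨
                 ┃ ┃   0 1 2 3 4 5 6 7              ┃
                 ┠─┃0  [.]                          ┃
                 ┃ ┃                                ┃
         ┏━━━━━━━━━━━━━━━━━━━━━━━━━━━━┓             ┃
         ┃ FileBrowser                ┃             ┃
         ┠────────────────────────────┨             ┃
         ┃> [-] app/                  ┃             ┃
         ┃    [+] vendor/             ┃         G   ┃
         ┃    helpers.yaml            ┃             ┃
         ┃    [+] lib/                ┃     L       ┃
         ┃    [+] data/               ┃             ┃
         ┃    [+] config/             ┃     ·       ┃
         ┃                            ┃     │       ┃
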